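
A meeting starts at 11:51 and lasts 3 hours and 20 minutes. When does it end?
Starting time: 11:51
Adding 20 minutes to 51 minutes: 51 + 20 = 71 minutes = 1 hour and 11 minutes
Adding 3 hours: 11 + 3 + 1 (carry) = 15 - 12 = 3
Final time: 3:11

Final answer: 3:11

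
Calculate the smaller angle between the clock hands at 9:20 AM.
Hour hand position: 9 x 30 + 20 x 0.5 = 280 degrees
Minute hand position: 20 x 6 = 120 degrees
Difference: |280 - 120| = 160 degrees
The angle between the hands is 160 degrees

Final answer: 160 degrees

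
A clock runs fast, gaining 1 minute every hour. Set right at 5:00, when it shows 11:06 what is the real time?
For every 60 true minutes, the faulty clock advances 61 minutes, so 1 faulty-clock minute corresponds to 60/61 true minutes.
From 5:00 to 11:06 on the faulty dial is 366 minutes.
True elapsed: 366 x 60/61 = 360 minutes = 6 hours.
True time: 5:00 + 6 hours = 11:00.

Final answer: 11:00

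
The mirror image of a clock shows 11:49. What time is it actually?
Reflection across the vertical (12-6) axis maps a hand at angle A degrees to (360 - A) degrees, which sends a reading of T minutes past 12:00 to (720 - T) minutes past 12:00.
Mirror reads 11:49 = 709 minutes past 12:00.
Actual time: (720 - 709) mod 720 = 11 minutes = 12:11.

Final answer: 12:11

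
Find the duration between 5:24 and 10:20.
From 5:24 to 10:20:
(10 x 60 + 20) - (5 x 60 + 24) = 620 - 324 = 296 minutes
= 4 hours and 56 minutes

Final answer: 4 hours and 56 minutes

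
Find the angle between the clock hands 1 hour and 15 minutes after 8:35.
First find the time 1 hour and 15 minutes after 8:35.
Total minutes: 8 x 60 + 35 + 1 x 60 + 15 = 590.
590 mod 720 = 590 minutes = 9:50.
Now compute the angle at 9:50:
Hour hand: 9 x 30 + 50 x 0.5 = 295 degrees
Minute hand: 50 x 6 = 300 degrees
Difference: |295 - 300| = 5 degrees
The angle is 5 degrees

Final answer: 5 degrees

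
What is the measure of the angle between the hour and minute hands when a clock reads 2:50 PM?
Hour hand position: 2 x 30 + 50 x 0.5 = 85 degrees
Minute hand position: 50 x 6 = 300 degrees
Difference: |85 - 300| = 215 degrees
Since 215 > 180, the smaller angle is 360 - 215 = 145 degrees

Final answer: 145 degrees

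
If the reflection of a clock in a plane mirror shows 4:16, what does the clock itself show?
Reflection across the vertical (12-6) axis maps a hand at angle A degrees to (360 - A) degrees, which sends a reading of T minutes past 12:00 to (720 - T) minutes past 12:00.
Mirror reads 4:16 = 256 minutes past 12:00.
Actual time: (720 - 256) mod 720 = 464 minutes = 7:44.

Final answer: 7:44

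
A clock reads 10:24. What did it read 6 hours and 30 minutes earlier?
Starting time: 10:24 = 624 total minutes past 12:00
Subtracting: 6 hours and 30 minutes = 390 minutes
624 - 390 = 234 minutes
= 3 hours and 54 minutes past 12:00 = 3:54

Final answer: 3:54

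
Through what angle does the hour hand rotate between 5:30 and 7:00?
The hour hand moves 0.5 degrees per minute.
Time elapsed: 7:00 - 5:30 = 90 minutes
Angular displacement: 90 x 0.5 = 45 degrees

Final answer: 45 degrees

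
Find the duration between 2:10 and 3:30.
From 2:10 to 3:30:
(3 x 60 + 30) - (2 x 60 + 10) = 210 - 130 = 80 minutes
= 1 hour and 20 minutes

Final answer: 1 hour and 20 minutes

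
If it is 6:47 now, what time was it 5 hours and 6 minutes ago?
Starting time: 6:47 = 407 total minutes past 12:00
Subtracting: 5 hours and 6 minutes = 306 minutes
407 - 306 = 101 minutes
= 1 hour and 41 minutes past 12:00 = 1:41

Final answer: 1:41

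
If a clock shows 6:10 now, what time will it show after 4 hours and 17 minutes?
Starting time: 6:10
Adding 17 minutes to 10 minutes: 10 + 17 = 27 minutes
Adding 4 hours: 6 + 4 = 10
Final time: 10:27

Final answer: 10:27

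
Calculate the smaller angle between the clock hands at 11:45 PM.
Hour hand position: 11 x 30 + 45 x 0.5 = 352.5 degrees
Minute hand position: 45 x 6 = 270 degrees
Difference: |352.5 - 270| = 82.5 degrees
The angle between the hands is 82.5 degrees

Final answer: 82.5 degrees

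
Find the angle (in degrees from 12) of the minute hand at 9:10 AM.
The minute hand moves 6 degrees per minute.
At 9:10: 10 x 6 = 60 degrees

Final answer: 60 degrees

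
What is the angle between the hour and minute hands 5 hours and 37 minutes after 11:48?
First find the time 5 hours and 37 minutes after 11:48.
Total minutes: 11 x 60 + 48 + 5 x 60 + 37 = 1045.
1045 mod 720 = 325 minutes = 5:25.
Now compute the angle at 5:25:
Hour hand: 5 x 30 + 25 x 0.5 = 162.5 degrees
Minute hand: 25 x 6 = 150 degrees
Difference: |162.5 - 150| = 12.5 degrees
The angle is 12.5 degrees

Final answer: 12.5 degrees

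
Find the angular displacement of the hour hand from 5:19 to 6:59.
The hour hand moves 0.5 degrees per minute.
Time elapsed: 6:59 - 5:19 = 100 minutes
Angular displacement: 100 x 0.5 = 50 degrees

Final answer: 50 degrees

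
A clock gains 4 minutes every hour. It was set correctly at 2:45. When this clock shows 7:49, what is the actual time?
For every 60 true minutes, the faulty clock advances 64 minutes, so 1 faulty-clock minute corresponds to 60/64 true minutes.
From 2:45 to 7:49 on the faulty dial is 304 minutes.
True elapsed: 304 x 60/64 = 285 minutes = 4 hours and 45 minutes.
True time: 2:45 + 4 hours and 45 minutes = 7:30.

Final answer: 7:30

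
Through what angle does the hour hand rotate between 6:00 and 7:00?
The hour hand moves 0.5 degrees per minute.
Time elapsed: 7:00 - 6:00 = 60 minutes
Angular displacement: 60 x 0.5 = 30 degrees

Final answer: 30 degrees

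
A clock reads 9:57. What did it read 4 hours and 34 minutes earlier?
Starting time: 9:57 = 597 total minutes past 12:00
Subtracting: 4 hours and 34 minutes = 274 minutes
597 - 274 = 323 minutes
= 5 hours and 23 minutes past 12:00 = 5:23

Final answer: 5:23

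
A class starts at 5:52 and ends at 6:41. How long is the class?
From 5:52 to 6:41:
(6 x 60 + 41) - (5 x 60 + 52) = 401 - 352 = 49 minutes
= 49 minutes

Final answer: 49 minutes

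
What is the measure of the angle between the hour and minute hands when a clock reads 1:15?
Hour hand position: 1 x 30 + 15 x 0.5 = 37.5 degrees
Minute hand position: 15 x 6 = 90 degrees
Difference: |37.5 - 90| = 52.5 degrees
The angle between the hands is 52.5 degrees

Final answer: 52.5 degrees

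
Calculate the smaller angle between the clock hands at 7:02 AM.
Hour hand position: 7 x 30 + 2 x 0.5 = 211 degrees
Minute hand position: 2 x 6 = 12 degrees
Difference: |211 - 12| = 199 degrees
Since 199 > 180, the smaller angle is 360 - 199 = 161 degrees

Final answer: 161 degrees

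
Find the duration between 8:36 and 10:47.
From 8:36 to 10:47:
(10 x 60 + 47) - (8 x 60 + 36) = 647 - 516 = 131 minutes
= 2 hours and 11 minutes

Final answer: 2 hours and 11 minutes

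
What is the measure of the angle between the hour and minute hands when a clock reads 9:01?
Hour hand position: 9 x 30 + 1 x 0.5 = 270.5 degrees
Minute hand position: 1 x 6 = 6 degrees
Difference: |270.5 - 6| = 264.5 degrees
Since 264.5 > 180, the smaller angle is 360 - 264.5 = 95.5 degrees

Final answer: 95.5 degrees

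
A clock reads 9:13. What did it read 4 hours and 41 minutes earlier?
Starting time: 9:13 = 553 total minutes past 12:00
Subtracting: 4 hours and 41 minutes = 281 minutes
553 - 281 = 272 minutes
= 4 hours and 32 minutes past 12:00 = 4:32

Final answer: 4:32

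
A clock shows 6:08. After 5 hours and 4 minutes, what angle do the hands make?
First find the time 5 hours and 4 minutes after 6:08.
Total minutes: 6 x 60 + 8 + 5 x 60 + 4 = 672.
672 mod 720 = 672 minutes = 11:12.
Now compute the angle at 11:12:
Hour hand: 11 x 30 + 12 x 0.5 = 336 degrees
Minute hand: 12 x 6 = 72 degrees
Difference: |336 - 72| = 264 degrees
Smaller angle: 360 - 264 = 96 degrees

Final answer: 96 degrees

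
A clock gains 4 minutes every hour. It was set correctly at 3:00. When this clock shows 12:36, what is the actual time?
For every 60 true minutes, the faulty clock advances 64 minutes, so 1 faulty-clock minute corresponds to 60/64 true minutes.
From 3:00 to 12:36 on the faulty dial is 576 minutes.
True elapsed: 576 x 60/64 = 540 minutes = 9 hours.
True time: 3:00 + 9 hours = 12:00.

Final answer: 12:00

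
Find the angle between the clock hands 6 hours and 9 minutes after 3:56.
First find the time 6 hours and 9 minutes after 3:56.
Total minutes: 3 x 60 + 56 + 6 x 60 + 9 = 605.
605 mod 720 = 605 minutes = 10:05.
Now compute the angle at 10:05:
Hour hand: 10 x 30 + 5 x 0.5 = 302.5 degrees
Minute hand: 5 x 6 = 30 degrees
Difference: |302.5 - 30| = 272.5 degrees
Smaller angle: 360 - 272.5 = 87.5 degrees

Final answer: 87.5 degrees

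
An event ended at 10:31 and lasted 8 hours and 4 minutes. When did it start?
Starting time: 10:31 = 631 total minutes past 12:00
Subtracting: 8 hours and 4 minutes = 484 minutes
631 - 484 = 147 minutes
= 2 hours and 27 minutes past 12:00 = 2:27

Final answer: 2:27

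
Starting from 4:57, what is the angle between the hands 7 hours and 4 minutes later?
First find the time 7 hours and 4 minutes after 4:57.
Total minutes: 4 x 60 + 57 + 7 x 60 + 4 = 721.
721 mod 720 = 1 minutes = 12:01.
Now compute the angle at 12:01:
Hour hand: 0 x 30 + 1 x 0.5 = 0.5 degrees
Minute hand: 1 x 6 = 6 degrees
Difference: |0.5 - 6| = 5.5 degrees
The angle is 5.5 degrees

Final answer: 5.5 degrees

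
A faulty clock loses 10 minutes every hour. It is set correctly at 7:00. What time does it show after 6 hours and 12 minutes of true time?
For every 60 true minutes, the faulty clock advances 60 - 10 = 50 minutes.
True elapsed: 6 hours and 12 minutes = 372 minutes.
Faulty clock advances: 372 x 50/60 = 310 minutes (drift: 62 minutes behind).
Shown time: 7:00 + 310 minutes = 12:10.

Final answer: 12:10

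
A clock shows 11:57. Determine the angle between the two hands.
Hour hand position: 11 x 30 + 57 x 0.5 = 358.5 degrees
Minute hand position: 57 x 6 = 342 degrees
Difference: |358.5 - 342| = 16.5 degrees
The angle between the hands is 16.5 degrees

Final answer: 16.5 degrees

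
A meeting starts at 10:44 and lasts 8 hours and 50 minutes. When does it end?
Starting time: 10:44
Adding 50 minutes to 44 minutes: 44 + 50 = 94 minutes = 1 hour and 34 minutes
Adding 8 hours: 10 + 8 + 1 (carry) = 19 - 12 = 7
Final time: 7:34

Final answer: 7:34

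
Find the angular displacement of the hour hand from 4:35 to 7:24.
The hour hand moves 0.5 degrees per minute.
Time elapsed: 7:24 - 4:35 = 169 minutes
Angular displacement: 169 x 0.5 = 84.5 degrees

Final answer: 84.5 degrees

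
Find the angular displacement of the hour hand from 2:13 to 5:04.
The hour hand moves 0.5 degrees per minute.
Time elapsed: 5:04 - 2:13 = 171 minutes
Angular displacement: 171 x 0.5 = 85.5 degrees

Final answer: 85.5 degrees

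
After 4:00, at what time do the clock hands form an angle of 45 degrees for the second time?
At t minutes past 4:00, the hour hand is at 30 x 4 + 0.5t degrees and the minute hand is at 6t degrees.
The smaller angle between them is 45 degrees when |30H - 5.5t| = 45 or |30H - 5.5t| = 315.
With H = 4, solve 30 x 4 - 5.5t = +/- target for each target:
  t = (30 x 4 - 45) / 5.5 = 13.64
  t = (30 x 4 + 45) / 5.5 = 30
  t = (30 x 4 - 315) / 5.5 = -35.45 (outside (0, 60))
  t = (30 x 4 + 315) / 5.5 = 79.09 (outside (0, 60))
Valid solutions in (0, 60): {13.64, 30} minutes.
The second occurrence is t = 30 minutes.
The hands form a 45-degree angle at 30 minutes past 4:00.

Final answer: 30 minutes past 4:00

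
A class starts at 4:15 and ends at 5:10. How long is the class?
From 4:15 to 5:10:
(5 x 60 + 10) - (4 x 60 + 15) = 310 - 255 = 55 minutes
= 55 minutes

Final answer: 55 minutes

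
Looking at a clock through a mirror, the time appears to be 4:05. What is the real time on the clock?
Reflection across the vertical (12-6) axis maps a hand at angle A degrees to (360 - A) degrees, which sends a reading of T minutes past 12:00 to (720 - T) minutes past 12:00.
Mirror reads 4:05 = 245 minutes past 12:00.
Actual time: (720 - 245) mod 720 = 475 minutes = 7:55.

Final answer: 7:55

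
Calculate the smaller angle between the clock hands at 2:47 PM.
Hour hand position: 2 x 30 + 47 x 0.5 = 83.5 degrees
Minute hand position: 47 x 6 = 282 degrees
Difference: |83.5 - 282| = 198.5 degrees
Since 198.5 > 180, the smaller angle is 360 - 198.5 = 161.5 degrees

Final answer: 161.5 degrees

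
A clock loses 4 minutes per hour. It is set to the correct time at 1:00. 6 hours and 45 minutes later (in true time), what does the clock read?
For every 60 true minutes, the faulty clock advances 60 - 4 = 56 minutes.
True elapsed: 6 hours and 45 minutes = 405 minutes.
Faulty clock advances: 405 x 56/60 = 378 minutes (drift: 27 minutes behind).
Shown time: 1:00 + 378 minutes = 7:18.

Final answer: 7:18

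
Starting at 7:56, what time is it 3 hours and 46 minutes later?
Starting time: 7:56
Adding 46 minutes to 56 minutes: 56 + 46 = 102 minutes = 1 hour and 42 minutes
Adding 3 hours: 7 + 3 + 1 (carry) = 11
Final time: 11:42

Final answer: 11:42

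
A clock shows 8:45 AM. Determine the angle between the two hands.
Hour hand position: 8 x 30 + 45 x 0.5 = 262.5 degrees
Minute hand position: 45 x 6 = 270 degrees
Difference: |262.5 - 270| = 7.5 degrees
The angle between the hands is 7.5 degrees

Final answer: 7.5 degrees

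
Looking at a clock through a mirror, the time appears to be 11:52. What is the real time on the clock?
Reflection across the vertical (12-6) axis maps a hand at angle A degrees to (360 - A) degrees, which sends a reading of T minutes past 12:00 to (720 - T) minutes past 12:00.
Mirror reads 11:52 = 712 minutes past 12:00.
Actual time: (720 - 712) mod 720 = 8 minutes = 12:08.

Final answer: 12:08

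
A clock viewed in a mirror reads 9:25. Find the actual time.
Reflection across the vertical (12-6) axis maps a hand at angle A degrees to (360 - A) degrees, which sends a reading of T minutes past 12:00 to (720 - T) minutes past 12:00.
Mirror reads 9:25 = 565 minutes past 12:00.
Actual time: (720 - 565) mod 720 = 155 minutes = 2:35.

Final answer: 2:35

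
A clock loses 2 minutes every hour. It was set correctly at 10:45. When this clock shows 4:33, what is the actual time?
For every 60 true minutes, the faulty clock advances 58 minutes, so 1 faulty-clock minute corresponds to 60/58 true minutes.
From 10:45 to 4:33 on the faulty dial is 348 minutes.
True elapsed: 348 x 60/58 = 360 minutes = 6 hours.
True time: 10:45 + 6 hours = 4:45.

Final answer: 4:45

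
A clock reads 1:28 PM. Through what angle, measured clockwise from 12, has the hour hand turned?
The hour hand moves 30 degrees per hour and 0.5 degrees per minute.
At 1:28: (1) x 30 + 28 x 0.5 = 30 + 14 = 44 degrees

Final answer: 44 degrees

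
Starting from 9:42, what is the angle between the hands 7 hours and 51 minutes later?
First find the time 7 hours and 51 minutes after 9:42.
Total minutes: 9 x 60 + 42 + 7 x 60 + 51 = 1053.
1053 mod 720 = 333 minutes = 5:33.
Now compute the angle at 5:33:
Hour hand: 5 x 30 + 33 x 0.5 = 166.5 degrees
Minute hand: 33 x 6 = 198 degrees
Difference: |166.5 - 198| = 31.5 degrees
The angle is 31.5 degrees

Final answer: 31.5 degrees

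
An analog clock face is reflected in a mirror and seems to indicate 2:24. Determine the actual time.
Reflection across the vertical (12-6) axis maps a hand at angle A degrees to (360 - A) degrees, which sends a reading of T minutes past 12:00 to (720 - T) minutes past 12:00.
Mirror reads 2:24 = 144 minutes past 12:00.
Actual time: (720 - 144) mod 720 = 576 minutes = 9:36.

Final answer: 9:36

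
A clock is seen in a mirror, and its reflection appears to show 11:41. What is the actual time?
Reflection across the vertical (12-6) axis maps a hand at angle A degrees to (360 - A) degrees, which sends a reading of T minutes past 12:00 to (720 - T) minutes past 12:00.
Mirror reads 11:41 = 701 minutes past 12:00.
Actual time: (720 - 701) mod 720 = 19 minutes = 12:19.

Final answer: 12:19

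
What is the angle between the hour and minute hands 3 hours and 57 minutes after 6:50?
First find the time 3 hours and 57 minutes after 6:50.
Total minutes: 6 x 60 + 50 + 3 x 60 + 57 = 647.
647 mod 720 = 647 minutes = 10:47.
Now compute the angle at 10:47:
Hour hand: 10 x 30 + 47 x 0.5 = 323.5 degrees
Minute hand: 47 x 6 = 282 degrees
Difference: |323.5 - 282| = 41.5 degrees
The angle is 41.5 degrees

Final answer: 41.5 degrees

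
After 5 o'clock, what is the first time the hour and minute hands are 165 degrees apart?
At t minutes past 5:00, the hour hand is at 30 x 5 + 0.5t degrees and the minute hand is at 6t degrees.
The smaller angle between them is 165 degrees when |30H - 5.5t| = 165 or |30H - 5.5t| = 195.
With H = 5, solve 30 x 5 - 5.5t = +/- target for each target:
  t = (30 x 5 - 165) / 5.5 = -2.73 (outside (0, 60))
  t = (30 x 5 + 165) / 5.5 = 57.27
  t = (30 x 5 - 195) / 5.5 = -8.18 (outside (0, 60))
  t = (30 x 5 + 195) / 5.5 = 62.73 (outside (0, 60))
Valid solutions in (0, 60): {57.27} minutes.
The first occurrence is t = 57.27 minutes.
The hands form a 165-degree angle at 57.27 minutes past 5:00.

Final answer: 57.27 minutes past 5:00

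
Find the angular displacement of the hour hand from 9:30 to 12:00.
The hour hand moves 0.5 degrees per minute.
Time elapsed: 12:00 - 9:30 = 150 minutes
Angular displacement: 150 x 0.5 = 75 degrees

Final answer: 75 degrees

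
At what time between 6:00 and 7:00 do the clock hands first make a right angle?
At t minutes past 6:00, the hour hand is at 30 x 6 + 0.5t degrees and the minute hand is at 6t degrees.
The smaller angle between them is 90 degrees when |30H - 5.5t| = 90 or |30H - 5.5t| = 270.
With H = 6, solve 30 x 6 - 5.5t = +/- target for each target:
  t = (30 x 6 - 90) / 5.5 = 16.36
  t = (30 x 6 + 90) / 5.5 = 49.09
  t = (30 x 6 - 270) / 5.5 = -16.36 (outside (0, 60))
  t = (30 x 6 + 270) / 5.5 = 81.82 (outside (0, 60))
Valid solutions in (0, 60): {16.36, 49.09} minutes.
First occurrence: t = 16.36 minutes.
The hands are at right angles at 16.36 minutes past 6:00.

Final answer: 16.36 minutes past 6:00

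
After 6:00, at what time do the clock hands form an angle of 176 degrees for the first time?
At t minutes past 6:00, the hour hand is at 30 x 6 + 0.5t degrees and the minute hand is at 6t degrees.
The smaller angle between them is 176 degrees when |30H - 5.5t| = 176 or |30H - 5.5t| = 184.
With H = 6, solve 30 x 6 - 5.5t = +/- target for each target:
  t = (30 x 6 - 176) / 5.5 = 0.73
  t = (30 x 6 + 176) / 5.5 = 64.73 (outside (0, 60))
  t = (30 x 6 - 184) / 5.5 = -0.73 (outside (0, 60))
  t = (30 x 6 + 184) / 5.5 = 66.18 (outside (0, 60))
Valid solutions in (0, 60): {0.73} minutes.
The first occurrence is t = 0.73 minutes.
The hands form a 176-degree angle at 0.73 minutes past 6:00.

Final answer: 0.73 minutes past 6:00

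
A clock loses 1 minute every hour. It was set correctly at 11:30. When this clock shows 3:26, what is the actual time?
For every 60 true minutes, the faulty clock advances 59 minutes, so 1 faulty-clock minute corresponds to 60/59 true minutes.
From 11:30 to 3:26 on the faulty dial is 236 minutes.
True elapsed: 236 x 60/59 = 240 minutes = 4 hours.
True time: 11:30 + 4 hours = 3:30.

Final answer: 3:30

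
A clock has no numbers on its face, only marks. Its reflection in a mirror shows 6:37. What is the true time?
Reflection across the vertical (12-6) axis maps a hand at angle A degrees to (360 - A) degrees, which sends a reading of T minutes past 12:00 to (720 - T) minutes past 12:00.
Mirror reads 6:37 = 397 minutes past 12:00.
Actual time: (720 - 397) mod 720 = 323 minutes = 5:23.

Final answer: 5:23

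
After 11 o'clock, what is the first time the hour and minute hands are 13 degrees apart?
At t minutes past 11:00, the hour hand is at 30 x 11 + 0.5t degrees and the minute hand is at 6t degrees.
The smaller angle between them is 13 degrees when |30H - 5.5t| = 13 or |30H - 5.5t| = 347.
With H = 11, solve 30 x 11 - 5.5t = +/- target for each target:
  t = (30 x 11 - 13) / 5.5 = 57.64
  t = (30 x 11 + 13) / 5.5 = 62.36 (outside (0, 60))
  t = (30 x 11 - 347) / 5.5 = -3.09 (outside (0, 60))
  t = (30 x 11 + 347) / 5.5 = 123.09 (outside (0, 60))
Valid solutions in (0, 60): {57.64} minutes.
The first occurrence is t = 57.64 minutes.
The hands form a 13-degree angle at 57.64 minutes past 11:00.

Final answer: 57.64 minutes past 11:00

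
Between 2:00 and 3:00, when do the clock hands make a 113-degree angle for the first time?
At t minutes past 2:00, the hour hand is at 30 x 2 + 0.5t degrees and the minute hand is at 6t degrees.
The smaller angle between them is 113 degrees when |30H - 5.5t| = 113 or |30H - 5.5t| = 247.
With H = 2, solve 30 x 2 - 5.5t = +/- target for each target:
  t = (30 x 2 - 113) / 5.5 = -9.64 (outside (0, 60))
  t = (30 x 2 + 113) / 5.5 = 31.45
  t = (30 x 2 - 247) / 5.5 = -34 (outside (0, 60))
  t = (30 x 2 + 247) / 5.5 = 55.82
Valid solutions in (0, 60): {31.45, 55.82} minutes.
The first occurrence is t = 31.45 minutes.
The hands form a 113-degree angle at 31.45 minutes past 2:00.

Final answer: 31.45 minutes past 2:00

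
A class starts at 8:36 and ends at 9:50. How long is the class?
From 8:36 to 9:50:
(9 x 60 + 50) - (8 x 60 + 36) = 590 - 516 = 74 minutes
= 1 hour and 14 minutes

Final answer: 1 hour and 14 minutes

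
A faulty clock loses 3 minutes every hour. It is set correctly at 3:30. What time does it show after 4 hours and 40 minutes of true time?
For every 60 true minutes, the faulty clock advances 60 - 3 = 57 minutes.
True elapsed: 4 hours and 40 minutes = 280 minutes.
Faulty clock advances: 280 x 57/60 = 266 minutes (drift: 14 minutes behind).
Shown time: 3:30 + 266 minutes = 7:56.

Final answer: 7:56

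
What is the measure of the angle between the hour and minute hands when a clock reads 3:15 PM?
Hour hand position: 3 x 30 + 15 x 0.5 = 97.5 degrees
Minute hand position: 15 x 6 = 90 degrees
Difference: |97.5 - 90| = 7.5 degrees
The angle between the hands is 7.5 degrees

Final answer: 7.5 degrees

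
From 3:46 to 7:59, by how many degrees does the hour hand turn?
The hour hand moves 0.5 degrees per minute.
Time elapsed: 7:59 - 3:46 = 253 minutes
Angular displacement: 253 x 0.5 = 126.5 degrees

Final answer: 126.5 degrees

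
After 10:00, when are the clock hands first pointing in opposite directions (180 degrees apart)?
For hands to be 180 degrees apart: |30H - 5.5t| = 180
With H = 10: t = (30 x 10 + 180)/5.5 = 87.27 or t = (30 x 10 - 180)/5.5 = 21.82
First valid solution (0 < t < 60): t = 21.82 minutes
The hands are opposite at 21.82 minutes past 10:00.

Final answer: 21.82 minutes past 10:00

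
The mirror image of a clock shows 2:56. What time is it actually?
Reflection across the vertical (12-6) axis maps a hand at angle A degrees to (360 - A) degrees, which sends a reading of T minutes past 12:00 to (720 - T) minutes past 12:00.
Mirror reads 2:56 = 176 minutes past 12:00.
Actual time: (720 - 176) mod 720 = 544 minutes = 9:04.

Final answer: 9:04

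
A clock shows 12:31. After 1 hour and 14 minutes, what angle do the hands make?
First find the time 1 hour and 14 minutes after 12:31.
Total minutes: 12 x 60 + 31 + 1 x 60 + 14 = 825.
825 mod 720 = 105 minutes = 1:45.
Now compute the angle at 1:45:
Hour hand: 1 x 30 + 45 x 0.5 = 52.5 degrees
Minute hand: 45 x 6 = 270 degrees
Difference: |52.5 - 270| = 217.5 degrees
Smaller angle: 360 - 217.5 = 142.5 degrees

Final answer: 142.5 degrees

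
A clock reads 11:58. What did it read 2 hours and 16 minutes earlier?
Starting time: 11:58 = 718 total minutes past 12:00
Subtracting: 2 hours and 16 minutes = 136 minutes
718 - 136 = 582 minutes
= 9 hours and 42 minutes past 12:00 = 9:42

Final answer: 9:42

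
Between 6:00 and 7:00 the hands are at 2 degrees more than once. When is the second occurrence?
At t minutes past 6:00, the hour hand is at 30 x 6 + 0.5t degrees and the minute hand is at 6t degrees.
The smaller angle between them is 2 degrees when |30H - 5.5t| = 2 or |30H - 5.5t| = 358.
With H = 6, solve 30 x 6 - 5.5t = +/- target for each target:
  t = (30 x 6 - 2) / 5.5 = 32.36
  t = (30 x 6 + 2) / 5.5 = 33.09
  t = (30 x 6 - 358) / 5.5 = -32.36 (outside (0, 60))
  t = (30 x 6 + 358) / 5.5 = 97.82 (outside (0, 60))
Valid solutions in (0, 60): {32.36, 33.09} minutes.
The second occurrence is t = 33.09 minutes.
The hands form a 2-degree angle at 33.09 minutes past 6:00.

Final answer: 33.09 minutes past 6:00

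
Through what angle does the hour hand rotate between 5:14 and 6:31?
The hour hand moves 0.5 degrees per minute.
Time elapsed: 6:31 - 5:14 = 77 minutes
Angular displacement: 77 x 0.5 = 38.5 degrees

Final answer: 38.5 degrees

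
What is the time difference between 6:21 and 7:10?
From 6:21 to 7:10:
(7 x 60 + 10) - (6 x 60 + 21) = 430 - 381 = 49 minutes
= 49 minutes

Final answer: 49 minutes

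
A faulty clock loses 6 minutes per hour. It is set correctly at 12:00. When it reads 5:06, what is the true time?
For every 60 true minutes, the faulty clock advances 54 minutes, so 1 faulty-clock minute corresponds to 60/54 true minutes.
From 12:00 to 5:06 on the faulty dial is 306 minutes.
True elapsed: 306 x 60/54 = 340 minutes = 5 hours and 40 minutes.
True time: 12:00 + 5 hours and 40 minutes = 5:40.

Final answer: 5:40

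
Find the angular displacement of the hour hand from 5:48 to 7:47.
The hour hand moves 0.5 degrees per minute.
Time elapsed: 7:47 - 5:48 = 119 minutes
Angular displacement: 119 x 0.5 = 59.5 degrees

Final answer: 59.5 degrees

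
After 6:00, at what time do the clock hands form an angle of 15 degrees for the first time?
At t minutes past 6:00, the hour hand is at 30 x 6 + 0.5t degrees and the minute hand is at 6t degrees.
The smaller angle between them is 15 degrees when |30H - 5.5t| = 15 or |30H - 5.5t| = 345.
With H = 6, solve 30 x 6 - 5.5t = +/- target for each target:
  t = (30 x 6 - 15) / 5.5 = 30
  t = (30 x 6 + 15) / 5.5 = 35.45
  t = (30 x 6 - 345) / 5.5 = -30 (outside (0, 60))
  t = (30 x 6 + 345) / 5.5 = 95.45 (outside (0, 60))
Valid solutions in (0, 60): {30, 35.45} minutes.
The first occurrence is t = 30 minutes.
The hands form a 15-degree angle at 30 minutes past 6:00.

Final answer: 30 minutes past 6:00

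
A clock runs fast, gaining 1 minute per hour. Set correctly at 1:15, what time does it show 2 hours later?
For every 60 true minutes, the faulty clock advances 60 + 1 = 61 minutes.
True elapsed: 2 hours = 120 minutes.
Faulty clock advances: 120 x 61/60 = 122 minutes (drift: 2 minutes ahead).
Shown time: 1:15 + 122 minutes = 3:17.

Final answer: 3:17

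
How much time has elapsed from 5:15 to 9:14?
From 5:15 to 9:14:
(9 x 60 + 14) - (5 x 60 + 15) = 554 - 315 = 239 minutes
= 3 hours and 59 minutes

Final answer: 3 hours and 59 minutes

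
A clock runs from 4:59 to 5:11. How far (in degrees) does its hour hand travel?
The hour hand moves 0.5 degrees per minute.
Time elapsed: 5:11 - 4:59 = 12 minutes
Angular displacement: 12 x 0.5 = 6 degrees

Final answer: 6 degrees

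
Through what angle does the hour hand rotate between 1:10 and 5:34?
The hour hand moves 0.5 degrees per minute.
Time elapsed: 5:34 - 1:10 = 264 minutes
Angular displacement: 264 x 0.5 = 132 degrees

Final answer: 132 degrees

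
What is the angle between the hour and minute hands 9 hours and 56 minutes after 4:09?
First find the time 9 hours and 56 minutes after 4:09.
Total minutes: 4 x 60 + 9 + 9 x 60 + 56 = 845.
845 mod 720 = 125 minutes = 2:05.
Now compute the angle at 2:05:
Hour hand: 2 x 30 + 5 x 0.5 = 62.5 degrees
Minute hand: 5 x 6 = 30 degrees
Difference: |62.5 - 30| = 32.5 degrees
The angle is 32.5 degrees

Final answer: 32.5 degrees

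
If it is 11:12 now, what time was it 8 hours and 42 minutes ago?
Starting time: 11:12 = 672 total minutes past 12:00
Subtracting: 8 hours and 42 minutes = 522 minutes
672 - 522 = 150 minutes
= 2 hours and 30 minutes past 12:00 = 2:30

Final answer: 2:30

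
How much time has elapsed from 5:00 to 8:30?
From 5:00 to 8:30:
(8 x 60 + 30) - (5 x 60 + 0) = 510 - 300 = 210 minutes
= 3 hours and 30 minutes

Final answer: 3 hours and 30 minutes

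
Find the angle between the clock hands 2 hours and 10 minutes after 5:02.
First find the time 2 hours and 10 minutes after 5:02.
Total minutes: 5 x 60 + 2 + 2 x 60 + 10 = 432.
432 mod 720 = 432 minutes = 7:12.
Now compute the angle at 7:12:
Hour hand: 7 x 30 + 12 x 0.5 = 216 degrees
Minute hand: 12 x 6 = 72 degrees
Difference: |216 - 72| = 144 degrees
The angle is 144 degrees

Final answer: 144 degrees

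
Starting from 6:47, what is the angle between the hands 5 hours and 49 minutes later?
First find the time 5 hours and 49 minutes after 6:47.
Total minutes: 6 x 60 + 47 + 5 x 60 + 49 = 756.
756 mod 720 = 36 minutes = 12:36.
Now compute the angle at 12:36:
Hour hand: 0 x 30 + 36 x 0.5 = 18 degrees
Minute hand: 36 x 6 = 216 degrees
Difference: |18 - 216| = 198 degrees
Smaller angle: 360 - 198 = 162 degrees

Final answer: 162 degrees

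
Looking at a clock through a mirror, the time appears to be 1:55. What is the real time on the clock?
Reflection across the vertical (12-6) axis maps a hand at angle A degrees to (360 - A) degrees, which sends a reading of T minutes past 12:00 to (720 - T) minutes past 12:00.
Mirror reads 1:55 = 115 minutes past 12:00.
Actual time: (720 - 115) mod 720 = 605 minutes = 10:05.

Final answer: 10:05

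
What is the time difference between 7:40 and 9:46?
From 7:40 to 9:46:
(9 x 60 + 46) - (7 x 60 + 40) = 586 - 460 = 126 minutes
= 2 hours and 6 minutes

Final answer: 2 hours and 6 minutes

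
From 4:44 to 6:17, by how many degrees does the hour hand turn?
The hour hand moves 0.5 degrees per minute.
Time elapsed: 6:17 - 4:44 = 93 minutes
Angular displacement: 93 x 0.5 = 46.5 degrees

Final answer: 46.5 degrees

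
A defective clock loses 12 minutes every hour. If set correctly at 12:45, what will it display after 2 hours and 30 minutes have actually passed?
For every 60 true minutes, the faulty clock advances 60 - 12 = 48 minutes.
True elapsed: 2 hours and 30 minutes = 150 minutes.
Faulty clock advances: 150 x 48/60 = 120 minutes (drift: 30 minutes behind).
Shown time: 12:45 + 120 minutes = 2:45.

Final answer: 2:45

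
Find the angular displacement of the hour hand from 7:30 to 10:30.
The hour hand moves 0.5 degrees per minute.
Time elapsed: 10:30 - 7:30 = 180 minutes
Angular displacement: 180 x 0.5 = 90 degrees

Final answer: 90 degrees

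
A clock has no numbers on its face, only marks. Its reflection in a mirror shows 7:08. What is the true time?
Reflection across the vertical (12-6) axis maps a hand at angle A degrees to (360 - A) degrees, which sends a reading of T minutes past 12:00 to (720 - T) minutes past 12:00.
Mirror reads 7:08 = 428 minutes past 12:00.
Actual time: (720 - 428) mod 720 = 292 minutes = 4:52.

Final answer: 4:52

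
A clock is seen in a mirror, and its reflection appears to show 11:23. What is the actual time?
Reflection across the vertical (12-6) axis maps a hand at angle A degrees to (360 - A) degrees, which sends a reading of T minutes past 12:00 to (720 - T) minutes past 12:00.
Mirror reads 11:23 = 683 minutes past 12:00.
Actual time: (720 - 683) mod 720 = 37 minutes = 12:37.

Final answer: 12:37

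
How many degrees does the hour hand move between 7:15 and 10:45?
The hour hand moves 0.5 degrees per minute.
Time elapsed: 10:45 - 7:15 = 210 minutes
Angular displacement: 210 x 0.5 = 105 degrees

Final answer: 105 degrees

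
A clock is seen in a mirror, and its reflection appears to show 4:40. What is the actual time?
Reflection across the vertical (12-6) axis maps a hand at angle A degrees to (360 - A) degrees, which sends a reading of T minutes past 12:00 to (720 - T) minutes past 12:00.
Mirror reads 4:40 = 280 minutes past 12:00.
Actual time: (720 - 280) mod 720 = 440 minutes = 7:20.

Final answer: 7:20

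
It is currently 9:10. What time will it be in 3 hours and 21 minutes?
Starting time: 9:10
Adding 21 minutes to 10 minutes: 10 + 21 = 31 minutes
Adding 3 hours: 9 + 3 = 12
Final time: 12:31

Final answer: 12:31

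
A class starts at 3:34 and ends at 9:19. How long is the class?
From 3:34 to 9:19:
(9 x 60 + 19) - (3 x 60 + 34) = 559 - 214 = 345 minutes
= 5 hours and 45 minutes

Final answer: 5 hours and 45 minutes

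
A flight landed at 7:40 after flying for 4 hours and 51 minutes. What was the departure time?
Starting time: 7:40 = 460 total minutes past 12:00
Subtracting: 4 hours and 51 minutes = 291 minutes
460 - 291 = 169 minutes
= 2 hours and 49 minutes past 12:00 = 2:49

Final answer: 2:49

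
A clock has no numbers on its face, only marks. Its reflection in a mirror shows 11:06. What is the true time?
Reflection across the vertical (12-6) axis maps a hand at angle A degrees to (360 - A) degrees, which sends a reading of T minutes past 12:00 to (720 - T) minutes past 12:00.
Mirror reads 11:06 = 666 minutes past 12:00.
Actual time: (720 - 666) mod 720 = 54 minutes = 12:54.

Final answer: 12:54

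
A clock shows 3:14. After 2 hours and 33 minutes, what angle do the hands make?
First find the time 2 hours and 33 minutes after 3:14.
Total minutes: 3 x 60 + 14 + 2 x 60 + 33 = 347.
347 mod 720 = 347 minutes = 5:47.
Now compute the angle at 5:47:
Hour hand: 5 x 30 + 47 x 0.5 = 173.5 degrees
Minute hand: 47 x 6 = 282 degrees
Difference: |173.5 - 282| = 108.5 degrees
The angle is 108.5 degrees

Final answer: 108.5 degrees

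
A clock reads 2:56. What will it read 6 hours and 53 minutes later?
Starting time: 2:56
Adding 53 minutes to 56 minutes: 56 + 53 = 109 minutes = 1 hour and 49 minutes
Adding 6 hours: 2 + 6 + 1 (carry) = 9
Final time: 9:49

Final answer: 9:49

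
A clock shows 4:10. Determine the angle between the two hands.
Hour hand position: 4 x 30 + 10 x 0.5 = 125 degrees
Minute hand position: 10 x 6 = 60 degrees
Difference: |125 - 60| = 65 degrees
The angle between the hands is 65 degrees

Final answer: 65 degrees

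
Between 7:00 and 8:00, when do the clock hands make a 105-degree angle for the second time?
At t minutes past 7:00, the hour hand is at 30 x 7 + 0.5t degrees and the minute hand is at 6t degrees.
The smaller angle between them is 105 degrees when |30H - 5.5t| = 105 or |30H - 5.5t| = 255.
With H = 7, solve 30 x 7 - 5.5t = +/- target for each target:
  t = (30 x 7 - 105) / 5.5 = 19.09
  t = (30 x 7 + 105) / 5.5 = 57.27
  t = (30 x 7 - 255) / 5.5 = -8.18 (outside (0, 60))
  t = (30 x 7 + 255) / 5.5 = 84.55 (outside (0, 60))
Valid solutions in (0, 60): {19.09, 57.27} minutes.
The second occurrence is t = 57.27 minutes.
The hands form a 105-degree angle at 57.27 minutes past 7:00.

Final answer: 57.27 minutes past 7:00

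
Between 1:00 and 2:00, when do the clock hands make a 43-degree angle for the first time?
At t minutes past 1:00, the hour hand is at 30 x 1 + 0.5t degrees and the minute hand is at 6t degrees.
The smaller angle between them is 43 degrees when |30H - 5.5t| = 43 or |30H - 5.5t| = 317.
With H = 1, solve 30 x 1 - 5.5t = +/- target for each target:
  t = (30 x 1 - 43) / 5.5 = -2.36 (outside (0, 60))
  t = (30 x 1 + 43) / 5.5 = 13.27
  t = (30 x 1 - 317) / 5.5 = -52.18 (outside (0, 60))
  t = (30 x 1 + 317) / 5.5 = 63.09 (outside (0, 60))
Valid solutions in (0, 60): {13.27} minutes.
The first occurrence is t = 13.27 minutes.
The hands form a 43-degree angle at 13.27 minutes past 1:00.

Final answer: 13.27 minutes past 1:00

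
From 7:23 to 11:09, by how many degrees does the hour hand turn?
The hour hand moves 0.5 degrees per minute.
Time elapsed: 11:09 - 7:23 = 226 minutes
Angular displacement: 226 x 0.5 = 113 degrees

Final answer: 113 degrees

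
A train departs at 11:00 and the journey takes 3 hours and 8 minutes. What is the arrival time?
Starting time: 11:00
Adding 8 minutes to 0 minutes: 0 + 8 = 8 minutes
Adding 3 hours: 11 + 3 = 14 - 12 = 2
Final time: 2:08

Final answer: 2:08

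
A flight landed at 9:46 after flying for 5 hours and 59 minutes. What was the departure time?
Starting time: 9:46 = 586 total minutes past 12:00
Subtracting: 5 hours and 59 minutes = 359 minutes
586 - 359 = 227 minutes
= 3 hours and 47 minutes past 12:00 = 3:47

Final answer: 3:47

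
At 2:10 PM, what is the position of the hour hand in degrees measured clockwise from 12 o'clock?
The hour hand moves 30 degrees per hour and 0.5 degrees per minute.
At 2:10: (2) x 30 + 10 x 0.5 = 60 + 5 = 65 degrees

Final answer: 65 degrees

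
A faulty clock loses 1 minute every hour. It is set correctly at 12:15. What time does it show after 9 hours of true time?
For every 60 true minutes, the faulty clock advances 60 - 1 = 59 minutes.
True elapsed: 9 hours = 540 minutes.
Faulty clock advances: 540 x 59/60 = 531 minutes (drift: 9 minutes behind).
Shown time: 12:15 + 531 minutes = 9:06.

Final answer: 9:06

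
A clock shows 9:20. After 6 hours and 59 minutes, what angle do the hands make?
First find the time 6 hours and 59 minutes after 9:20.
Total minutes: 9 x 60 + 20 + 6 x 60 + 59 = 979.
979 mod 720 = 259 minutes = 4:19.
Now compute the angle at 4:19:
Hour hand: 4 x 30 + 19 x 0.5 = 129.5 degrees
Minute hand: 19 x 6 = 114 degrees
Difference: |129.5 - 114| = 15.5 degrees
The angle is 15.5 degrees

Final answer: 15.5 degrees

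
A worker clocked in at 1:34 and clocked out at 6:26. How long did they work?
From 1:34 to 6:26:
(6 x 60 + 26) - (1 x 60 + 34) = 386 - 94 = 292 minutes
= 4 hours and 52 minutes

Final answer: 4 hours and 52 minutes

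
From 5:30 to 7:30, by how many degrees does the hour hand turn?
The hour hand moves 0.5 degrees per minute.
Time elapsed: 7:30 - 5:30 = 120 minutes
Angular displacement: 120 x 0.5 = 60 degrees

Final answer: 60 degrees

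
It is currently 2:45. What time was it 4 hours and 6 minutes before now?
Starting time: 2:45 = 165 total minutes past 12:00
Subtracting: 4 hours and 6 minutes = 246 minutes
165 - 246 = -81 (negative, add 12 hours = 720) = 639 minutes
= 10 hours and 39 minutes past 12:00 = 10:39

Final answer: 10:39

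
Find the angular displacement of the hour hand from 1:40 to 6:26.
The hour hand moves 0.5 degrees per minute.
Time elapsed: 6:26 - 1:40 = 286 minutes
Angular displacement: 286 x 0.5 = 143 degrees

Final answer: 143 degrees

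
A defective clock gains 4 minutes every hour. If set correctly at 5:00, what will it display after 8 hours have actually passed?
For every 60 true minutes, the faulty clock advances 60 + 4 = 64 minutes.
True elapsed: 8 hours = 480 minutes.
Faulty clock advances: 480 x 64/60 = 512 minutes (drift: 32 minutes ahead).
Shown time: 5:00 + 512 minutes = 1:32.

Final answer: 1:32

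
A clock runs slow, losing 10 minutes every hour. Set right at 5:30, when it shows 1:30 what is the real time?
For every 60 true minutes, the faulty clock advances 50 minutes, so 1 faulty-clock minute corresponds to 60/50 true minutes.
From 5:30 to 1:30 on the faulty dial is 480 minutes.
True elapsed: 480 x 60/50 = 576 minutes = 9 hours and 36 minutes.
True time: 5:30 + 9 hours and 36 minutes = 3:06.

Final answer: 3:06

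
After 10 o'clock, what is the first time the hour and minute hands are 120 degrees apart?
At t minutes past 10:00, the hour hand is at 30 x 10 + 0.5t degrees and the minute hand is at 6t degrees.
The smaller angle between them is 120 degrees when |30H - 5.5t| = 120 or |30H - 5.5t| = 240.
With H = 10, solve 30 x 10 - 5.5t = +/- target for each target:
  t = (30 x 10 - 120) / 5.5 = 32.73
  t = (30 x 10 + 120) / 5.5 = 76.36 (outside (0, 60))
  t = (30 x 10 - 240) / 5.5 = 10.91
  t = (30 x 10 + 240) / 5.5 = 98.18 (outside (0, 60))
Valid solutions in (0, 60): {10.91, 32.73} minutes.
The first occurrence is t = 10.91 minutes.
The hands form a 120-degree angle at 10.91 minutes past 10:00.

Final answer: 10.91 minutes past 10:00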